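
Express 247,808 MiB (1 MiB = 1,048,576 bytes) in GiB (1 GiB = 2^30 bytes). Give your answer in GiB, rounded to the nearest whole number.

242 GiB

247,808 MiB × 1,048,576 bytes/MiB = 259,845,521,408 bytes
1 GiB = 2^30 bytes = 1,073,741,824 bytes
259,845,521,408 / 1,073,741,824 = 242 GiB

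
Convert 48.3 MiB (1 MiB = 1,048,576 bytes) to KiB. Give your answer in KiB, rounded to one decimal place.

48.3 MiB = 48.3 × 2^20 bytes = 50,646,220.8 bytes
1 KiB = 1,024 bytes
50,646,220.8 / 1,024 = 49,459.2 KiB

49,459.2 KiB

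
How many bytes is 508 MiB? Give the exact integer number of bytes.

532,676,608 bytes

508 × 1,048,576 = 532,676,608 bytes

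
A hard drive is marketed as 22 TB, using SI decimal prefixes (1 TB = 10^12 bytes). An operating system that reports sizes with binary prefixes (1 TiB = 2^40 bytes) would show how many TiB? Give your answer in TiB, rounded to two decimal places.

22 TB × 1,000,000,000,000 bytes/TB = 22,000,000,000,000 bytes
1 TiB = 2^40 bytes = 1,099,511,627,776 bytes
22,000,000,000,000 / 1,099,511,627,776 = 20.01 TiB

20.01 TiB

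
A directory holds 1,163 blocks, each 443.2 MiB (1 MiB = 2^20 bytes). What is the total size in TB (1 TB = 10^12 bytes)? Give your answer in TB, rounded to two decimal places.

Total = 1,163 × 443.2 MiB = 515441.6 MiB
= 515441.6 × 1,048,576 bytes = 540,479,691,161.6 bytes
1 TB = 1,000,000,000,000 bytes
540,479,691,161.6 / 1,000,000,000,000 = 0.54 TB

0.54 TB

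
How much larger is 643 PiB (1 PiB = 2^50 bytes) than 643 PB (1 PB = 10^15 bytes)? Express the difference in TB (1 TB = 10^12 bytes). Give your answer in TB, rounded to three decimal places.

643 PiB = 643 × 1,125,899,906,842,624 = 723,953,640,099,807,232 bytes
643 PB = 643 × 1,000,000,000,000,000 = 643,000,000,000,000,000 bytes
difference = 80,953,640,099,807,232 bytes
80,953,640,099,807,232 / 1,000,000,000,000 = 80,953.640 TB

80,953.640 TB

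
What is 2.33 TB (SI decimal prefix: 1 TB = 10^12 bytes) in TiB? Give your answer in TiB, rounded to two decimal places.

2.12 TiB

2.33 TB = 2.33 × 10^12 bytes = 2,330,000,000,000 bytes
1 TiB = 1,099,511,627,776 bytes
2,330,000,000,000 / 1,099,511,627,776 = 2.12 TiB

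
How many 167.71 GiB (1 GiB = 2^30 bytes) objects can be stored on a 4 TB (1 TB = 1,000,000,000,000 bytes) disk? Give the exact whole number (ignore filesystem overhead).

Capacity: 4 TB = 4,000,000,000,000 bytes
Per item: 167.71 GiB = 180,077,241,303.04 bytes
⌊4,000,000,000,000 / 180,077,241,303.04⌋ = 22

22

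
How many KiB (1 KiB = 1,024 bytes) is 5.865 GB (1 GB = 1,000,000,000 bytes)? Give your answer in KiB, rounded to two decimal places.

5,727,539.06 KiB

5.865 GB = 5.865 × 10^9 bytes = 5,865,000,000 bytes
1 KiB = 2^10 bytes = 1,024 bytes
5,865,000,000 / 1,024 = 5,727,539.06 KiB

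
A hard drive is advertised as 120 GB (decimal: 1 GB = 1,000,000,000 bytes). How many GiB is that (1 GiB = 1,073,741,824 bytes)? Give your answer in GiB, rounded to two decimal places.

120 GB × 1,000,000,000 bytes/GB = 120,000,000,000 bytes
1 GiB = 2^30 bytes = 1,073,741,824 bytes
120,000,000,000 / 1,073,741,824 = 111.76 GiB

111.76 GiB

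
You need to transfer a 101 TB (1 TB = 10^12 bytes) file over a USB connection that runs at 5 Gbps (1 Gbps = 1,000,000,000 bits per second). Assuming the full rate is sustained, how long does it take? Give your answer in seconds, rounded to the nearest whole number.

101 TB = 101,000,000,000,000 bytes = 808,000,000,000,000 bits
5 Gbps = 5,000,000,000 bits/s
time = 808,000,000,000,000 / 5,000,000,000 = 161,600 s

161,600 seconds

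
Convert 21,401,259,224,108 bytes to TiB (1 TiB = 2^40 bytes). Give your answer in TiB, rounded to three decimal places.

21,401,259,224,108 bytes given.
1 TiB = 2^40 bytes = 1,099,511,627,776 bytes
21,401,259,224,108 / 1,099,511,627,776 = 19.464 TiB

19.464 TiB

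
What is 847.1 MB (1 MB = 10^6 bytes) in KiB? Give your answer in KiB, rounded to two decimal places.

847.1 MB = 847.1 × 10^6 bytes = 847,100,000 bytes
1 KiB = 1,024 bytes
847,100,000 / 1,024 = 827,246.09 KiB

827,246.09 KiB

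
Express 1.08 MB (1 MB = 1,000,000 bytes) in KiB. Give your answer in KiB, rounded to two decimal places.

1,054.69 KiB

1.08 MB × 1,000,000 bytes/MB = 1,080,000 bytes
1 KiB = 1,024 bytes
1,080,000 / 1,024 = 1,054.69 KiB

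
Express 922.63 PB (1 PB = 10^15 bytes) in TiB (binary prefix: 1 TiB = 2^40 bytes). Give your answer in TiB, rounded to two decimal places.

922.63 PB = 922.63 × 10^15 bytes = 922,630,000,000,000,000 bytes
1 TiB = 1,099,511,627,776 bytes
922,630,000,000,000,000 / 1,099,511,627,776 = 839,127.10 TiB

839,127.10 TiB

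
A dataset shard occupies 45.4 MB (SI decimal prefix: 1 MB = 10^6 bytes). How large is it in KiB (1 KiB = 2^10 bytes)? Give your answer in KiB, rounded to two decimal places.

44,335.94 KiB

45.4 MB = 45.4 × 10^6 bytes = 45,400,000 bytes
1 KiB = 2^10 bytes = 1,024 bytes
45,400,000 / 1,024 = 44,335.94 KiB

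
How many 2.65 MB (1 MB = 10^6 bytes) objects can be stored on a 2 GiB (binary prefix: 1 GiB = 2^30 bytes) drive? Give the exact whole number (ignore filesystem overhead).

Capacity: 2 GiB = 2,147,483,648 bytes
Per item: 2.65 MB = 2,650,000 bytes
⌊2,147,483,648 / 2,650,000⌋ = 810

810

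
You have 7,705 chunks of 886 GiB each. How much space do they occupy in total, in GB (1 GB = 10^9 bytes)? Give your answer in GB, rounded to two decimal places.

7,330,038.15 GB

Total = 7,705 × 886 GiB = 6,826,630 GiB
= 6,826,630 × 1,073,741,824 bytes = 7,330,038,147,973,120 bytes
1 GB = 1,000,000,000 bytes
7,330,038,147,973,120 / 1,000,000,000 = 7,330,038.15 GB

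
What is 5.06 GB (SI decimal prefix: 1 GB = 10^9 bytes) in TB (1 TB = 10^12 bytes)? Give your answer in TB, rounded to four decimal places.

5.06 GB × 1,000,000,000 bytes/GB = 5,060,000,000 bytes
1 TB = 1,000,000,000,000 bytes
5,060,000,000 / 1,000,000,000,000 = 0.0051 TB

0.0051 TB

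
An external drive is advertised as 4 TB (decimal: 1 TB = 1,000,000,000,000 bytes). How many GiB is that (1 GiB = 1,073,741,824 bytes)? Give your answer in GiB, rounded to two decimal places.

4 TB = 4 × 10^12 bytes = 4,000,000,000,000 bytes
1 GiB = 1,073,741,824 bytes
4,000,000,000,000 / 1,073,741,824 = 3,725.29 GiB

3,725.29 GiB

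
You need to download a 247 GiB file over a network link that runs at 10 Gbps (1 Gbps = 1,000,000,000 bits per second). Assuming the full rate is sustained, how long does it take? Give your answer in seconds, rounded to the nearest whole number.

212 seconds

247 GiB = 265,214,230,528 bytes = 2,121,713,844,224 bits
10 Gbps = 10,000,000,000 bits/s
time = 2,121,713,844,224 / 10,000,000,000 = 212 s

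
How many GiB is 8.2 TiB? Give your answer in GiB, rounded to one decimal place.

8.2 TiB × 1,099,511,627,776 bytes/TiB = 9,015,995,347,763.2 bytes
1 GiB = 2^30 bytes = 1,073,741,824 bytes
9,015,995,347,763.2 / 1,073,741,824 = 8,396.8 GiB

8,396.8 GiB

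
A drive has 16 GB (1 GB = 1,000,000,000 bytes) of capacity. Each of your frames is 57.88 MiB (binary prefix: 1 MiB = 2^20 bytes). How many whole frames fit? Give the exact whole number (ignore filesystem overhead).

263

Capacity: 16 GB = 16,000,000,000 bytes
Per item: 57.88 MiB = 60,691,578.88 bytes
⌊16,000,000,000 / 60,691,578.88⌋ = 263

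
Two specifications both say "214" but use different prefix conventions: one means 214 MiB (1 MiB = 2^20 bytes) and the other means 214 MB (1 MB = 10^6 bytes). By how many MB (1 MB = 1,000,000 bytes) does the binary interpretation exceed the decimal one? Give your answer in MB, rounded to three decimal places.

10.395 MB

214 MiB = 214 × 1,048,576 = 224,395,264 bytes
214 MB = 214 × 1,000,000 = 214,000,000 bytes
difference = 10,395,264 bytes
10,395,264 / 1,000,000 = 10.395 MB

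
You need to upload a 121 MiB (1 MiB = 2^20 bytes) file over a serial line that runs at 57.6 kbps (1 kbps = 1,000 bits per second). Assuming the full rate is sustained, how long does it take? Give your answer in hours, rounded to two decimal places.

121 MiB = 126,877,696 bytes = 1,015,021,568 bits
57.6 kbps = 57,600 bits/s
time = 1,015,021,568 / 57,600 = 17,621.9022 s
17,621.9022 s / 3600 = 4.89 hours

4.89 hours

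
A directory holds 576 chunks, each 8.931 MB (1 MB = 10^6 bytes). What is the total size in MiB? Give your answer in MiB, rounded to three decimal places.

4,905.945 MiB

Total = 576 × 8.931 MB = 5144.256 MB
= 5144.256 × 1,000,000 bytes = 5,144,256,000 bytes
1 MiB = 1,048,576 bytes
5,144,256,000 / 1,048,576 = 4,905.945 MiB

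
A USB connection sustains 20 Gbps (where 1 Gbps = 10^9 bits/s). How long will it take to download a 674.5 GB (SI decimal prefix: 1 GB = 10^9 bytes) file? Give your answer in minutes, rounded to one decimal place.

674.5 GB = 674,500,000,000 bytes = 5,396,000,000,000 bits
20 Gbps = 20,000,000,000 bits/s
time = 5,396,000,000,000 / 20,000,000,000 = 269.80 s
269.80 s / 60 = 4.5 minutes

4.5 minutes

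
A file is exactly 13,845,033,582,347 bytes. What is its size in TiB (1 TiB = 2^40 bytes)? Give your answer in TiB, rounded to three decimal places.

13,845,033,582,347 bytes given.
1 TiB = 2^40 bytes = 1,099,511,627,776 bytes
13,845,033,582,347 / 1,099,511,627,776 = 12.592 TiB

12.592 TiB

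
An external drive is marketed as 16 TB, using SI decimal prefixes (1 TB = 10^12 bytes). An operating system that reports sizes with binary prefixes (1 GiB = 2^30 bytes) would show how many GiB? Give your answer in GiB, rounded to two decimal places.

16 TB = 16 × 10^12 bytes = 16,000,000,000,000 bytes
1 GiB = 2^30 bytes = 1,073,741,824 bytes
16,000,000,000,000 / 1,073,741,824 = 14,901.16 GiB

14,901.16 GiB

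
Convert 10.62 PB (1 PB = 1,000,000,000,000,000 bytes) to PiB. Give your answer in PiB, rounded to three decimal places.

9.432 PiB

10.62 PB = 10.62 × 10^15 bytes = 10,620,000,000,000,000 bytes
1 PiB = 1,125,899,906,842,624 bytes
10,620,000,000,000,000 / 1,125,899,906,842,624 = 9.432 PiB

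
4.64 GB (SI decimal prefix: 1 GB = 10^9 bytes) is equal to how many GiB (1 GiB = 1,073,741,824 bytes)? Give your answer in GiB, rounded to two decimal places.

4.32 GiB

4.64 GB × 1,000,000,000 bytes/GB = 4,640,000,000 bytes
1 GiB = 2^30 bytes = 1,073,741,824 bytes
4,640,000,000 / 1,073,741,824 = 4.32 GiB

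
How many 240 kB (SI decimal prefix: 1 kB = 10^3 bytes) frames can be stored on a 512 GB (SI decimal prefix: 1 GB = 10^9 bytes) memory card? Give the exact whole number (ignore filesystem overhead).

Capacity: 512 GB = 512,000,000,000 bytes
Per item: 240 kB = 240,000 bytes
⌊512,000,000,000 / 240,000⌋ = 2,133,333

2,133,333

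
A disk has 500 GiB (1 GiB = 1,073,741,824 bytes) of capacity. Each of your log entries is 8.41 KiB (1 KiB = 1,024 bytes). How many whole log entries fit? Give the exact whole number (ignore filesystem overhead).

62,341,022

Capacity: 500 GiB = 536,870,912,000 bytes
Per item: 8.41 KiB = 8,611.84 bytes
⌊536,870,912,000 / 8,611.84⌋ = 62,341,022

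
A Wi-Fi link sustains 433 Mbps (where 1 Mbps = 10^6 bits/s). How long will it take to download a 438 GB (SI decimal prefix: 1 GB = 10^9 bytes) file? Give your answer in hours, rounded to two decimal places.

438 GB = 438,000,000,000 bytes = 3,504,000,000,000 bits
433 Mbps = 433,000,000 bits/s
time = 3,504,000,000,000 / 433,000,000 = 8,092.3788 s
8,092.3788 s / 3600 = 2.25 hours

2.25 hours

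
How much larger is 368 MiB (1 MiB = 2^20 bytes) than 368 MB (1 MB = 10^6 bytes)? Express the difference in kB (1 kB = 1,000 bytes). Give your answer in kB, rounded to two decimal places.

368 MiB = 368 × 1,048,576 = 385,875,968 bytes
368 MB = 368 × 1,000,000 = 368,000,000 bytes
difference = 17,875,968 bytes
17,875,968 / 1,000 = 17,875.97 kB

17,875.97 kB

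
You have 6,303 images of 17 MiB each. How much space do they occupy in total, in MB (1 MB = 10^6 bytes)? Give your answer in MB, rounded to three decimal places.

Total = 6,303 × 17 MiB = 107,151 MiB
= 107,151 × 1,048,576 bytes = 112,355,966,976 bytes
1 MB = 1,000,000 bytes
112,355,966,976 / 1,000,000 = 112,355.967 MB

112,355.967 MB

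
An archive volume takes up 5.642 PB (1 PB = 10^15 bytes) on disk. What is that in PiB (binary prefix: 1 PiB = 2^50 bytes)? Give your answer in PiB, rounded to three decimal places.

5.011 PiB

5.642 PB = 5.642 × 10^15 bytes = 5,642,000,000,000,000 bytes
1 PiB = 1,125,899,906,842,624 bytes
5,642,000,000,000,000 / 1,125,899,906,842,624 = 5.011 PiB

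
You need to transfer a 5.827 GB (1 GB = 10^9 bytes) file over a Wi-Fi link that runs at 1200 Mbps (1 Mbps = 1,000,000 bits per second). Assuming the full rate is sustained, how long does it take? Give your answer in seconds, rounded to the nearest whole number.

39 seconds

5.827 GB = 5,827,000,000 bytes = 46,616,000,000 bits
1200 Mbps = 1,200,000,000 bits/s
time = 46,616,000,000 / 1,200,000,000 = 39 s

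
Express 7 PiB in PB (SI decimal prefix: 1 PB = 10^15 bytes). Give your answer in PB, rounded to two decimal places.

7 PiB = 7 × 2^50 bytes = 7,881,299,347,898,368 bytes
1 PB = 10^15 bytes = 1,000,000,000,000,000 bytes
7,881,299,347,898,368 / 1,000,000,000,000,000 = 7.88 PB

7.88 PB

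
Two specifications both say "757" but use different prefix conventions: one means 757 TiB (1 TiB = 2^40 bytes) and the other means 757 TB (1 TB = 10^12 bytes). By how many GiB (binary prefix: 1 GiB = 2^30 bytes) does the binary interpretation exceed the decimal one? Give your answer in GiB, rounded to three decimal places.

70,156.811 GiB

757 TiB = 757 × 1,099,511,627,776 = 832,330,302,226,432 bytes
757 TB = 757 × 1,000,000,000,000 = 757,000,000,000,000 bytes
difference = 75,330,302,226,432 bytes
75,330,302,226,432 / 1,073,741,824 = 70,156.811 GiB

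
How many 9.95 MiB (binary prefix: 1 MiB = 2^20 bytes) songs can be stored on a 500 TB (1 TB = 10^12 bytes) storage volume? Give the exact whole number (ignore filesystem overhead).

Capacity: 500 TB = 500,000,000,000,000 bytes
Per item: 9.95 MiB = 10,433,331.2 bytes
⌊500,000,000,000,000 / 10,433,331.2⌋ = 47,923,332

47,923,332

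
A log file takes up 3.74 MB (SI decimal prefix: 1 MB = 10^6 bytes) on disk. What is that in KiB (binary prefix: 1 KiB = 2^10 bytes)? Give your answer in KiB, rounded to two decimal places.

3,652.34 KiB

3.74 MB × 1,000,000 bytes/MB = 3,740,000 bytes
1 KiB = 2^10 bytes = 1,024 bytes
3,740,000 / 1,024 = 3,652.34 KiB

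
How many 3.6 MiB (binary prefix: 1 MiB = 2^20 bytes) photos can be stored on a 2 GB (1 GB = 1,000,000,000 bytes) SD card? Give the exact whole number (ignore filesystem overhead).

529

Capacity: 2 GB = 2,000,000,000 bytes
Per item: 3.6 MiB = 3,774,873.6 bytes
⌊2,000,000,000 / 3,774,873.6⌋ = 529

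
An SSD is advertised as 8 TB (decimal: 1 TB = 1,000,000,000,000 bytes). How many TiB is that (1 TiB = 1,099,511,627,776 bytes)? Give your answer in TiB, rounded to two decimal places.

8 TB = 8 × 10^12 bytes = 8,000,000,000,000 bytes
1 TiB = 2^40 bytes = 1,099,511,627,776 bytes
8,000,000,000,000 / 1,099,511,627,776 = 7.28 TiB

7.28 TiB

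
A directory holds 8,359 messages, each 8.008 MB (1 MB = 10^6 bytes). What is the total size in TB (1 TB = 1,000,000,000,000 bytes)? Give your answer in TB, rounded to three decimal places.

0.067 TB

Total = 8,359 × 8.008 MB = 66938.872 MB
= 66938.872 × 1,000,000 bytes = 66,938,872,000 bytes
1 TB = 1,000,000,000,000 bytes
66,938,872,000 / 1,000,000,000,000 = 0.067 TB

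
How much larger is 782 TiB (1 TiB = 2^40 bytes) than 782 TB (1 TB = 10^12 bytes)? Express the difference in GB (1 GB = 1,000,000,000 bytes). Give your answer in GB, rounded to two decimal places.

77,818.09 GB

782 TiB = 782 × 1,099,511,627,776 = 859,818,092,920,832 bytes
782 TB = 782 × 1,000,000,000,000 = 782,000,000,000,000 bytes
difference = 77,818,092,920,832 bytes
77,818,092,920,832 / 1,000,000,000 = 77,818.09 GB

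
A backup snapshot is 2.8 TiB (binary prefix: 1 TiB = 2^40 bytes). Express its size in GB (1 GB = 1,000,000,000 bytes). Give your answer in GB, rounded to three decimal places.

2.8 TiB × 1,099,511,627,776 bytes/TiB = 3,078,632,557,772.8 bytes
1 GB = 1,000,000,000 bytes
3,078,632,557,772.8 / 1,000,000,000 = 3,078.633 GB

3,078.633 GB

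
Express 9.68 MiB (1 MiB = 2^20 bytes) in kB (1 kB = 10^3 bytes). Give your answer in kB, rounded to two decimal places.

10,150.22 kB

9.68 MiB × 1,048,576 bytes/MiB = 10,150,215.68 bytes
1 kB = 1,000 bytes
10,150,215.68 / 1,000 = 10,150.22 kB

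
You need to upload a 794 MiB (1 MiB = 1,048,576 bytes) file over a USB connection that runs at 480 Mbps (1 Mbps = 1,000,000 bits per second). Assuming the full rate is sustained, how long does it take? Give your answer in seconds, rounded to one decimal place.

13.9 seconds

794 MiB = 832,569,344 bytes = 6,660,554,752 bits
480 Mbps = 480,000,000 bits/s
time = 6,660,554,752 / 480,000,000 = 13.9 s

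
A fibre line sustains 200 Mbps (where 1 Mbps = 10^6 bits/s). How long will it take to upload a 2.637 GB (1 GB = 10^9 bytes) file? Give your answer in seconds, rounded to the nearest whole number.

2.637 GB = 2,637,000,000 bytes = 21,096,000,000 bits
200 Mbps = 200,000,000 bits/s
time = 21,096,000,000 / 200,000,000 = 105 s

105 seconds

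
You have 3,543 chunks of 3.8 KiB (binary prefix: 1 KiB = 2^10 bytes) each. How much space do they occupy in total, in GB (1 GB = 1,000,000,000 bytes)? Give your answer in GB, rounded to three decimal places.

Total = 3,543 × 3.8 KiB = 13463.4 KiB
= 13463.4 × 1,024 bytes = 13,786,521.6 bytes
1 GB = 1,000,000,000 bytes
13,786,521.6 / 1,000,000,000 = 0.014 GB

0.014 GB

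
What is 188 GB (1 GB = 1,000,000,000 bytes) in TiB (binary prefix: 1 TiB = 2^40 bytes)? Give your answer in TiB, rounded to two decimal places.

0.17 TiB

188 GB × 1,000,000,000 bytes/GB = 188,000,000,000 bytes
1 TiB = 1,099,511,627,776 bytes
188,000,000,000 / 1,099,511,627,776 = 0.17 TiB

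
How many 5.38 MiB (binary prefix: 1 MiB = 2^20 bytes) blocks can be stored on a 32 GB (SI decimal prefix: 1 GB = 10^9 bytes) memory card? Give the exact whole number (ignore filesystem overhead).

Capacity: 32 GB = 32,000,000,000 bytes
Per item: 5.38 MiB = 5,641,338.88 bytes
⌊32,000,000,000 / 5,641,338.88⌋ = 5,672

5,672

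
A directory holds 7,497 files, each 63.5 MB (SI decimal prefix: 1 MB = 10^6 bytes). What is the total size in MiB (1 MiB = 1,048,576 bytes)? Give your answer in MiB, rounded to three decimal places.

Total = 7,497 × 63.5 MB = 476059.5 MB
= 476059.5 × 1,000,000 bytes = 476,059,500,000 bytes
1 MiB = 1,048,576 bytes
476,059,500,000 / 1,048,576 = 454,005.718 MiB

454,005.718 MiB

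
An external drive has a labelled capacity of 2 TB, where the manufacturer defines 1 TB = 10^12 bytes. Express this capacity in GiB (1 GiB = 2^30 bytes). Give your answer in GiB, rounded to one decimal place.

1,862.6 GiB

2 TB = 2 × 10^12 bytes = 2,000,000,000,000 bytes
1 GiB = 2^30 bytes = 1,073,741,824 bytes
2,000,000,000,000 / 1,073,741,824 = 1,862.6 GiB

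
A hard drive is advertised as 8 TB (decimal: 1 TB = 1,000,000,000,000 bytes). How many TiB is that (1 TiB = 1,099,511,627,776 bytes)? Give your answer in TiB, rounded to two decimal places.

8 TB = 8 × 10^12 bytes = 8,000,000,000,000 bytes
1 TiB = 2^40 bytes = 1,099,511,627,776 bytes
8,000,000,000,000 / 1,099,511,627,776 = 7.28 TiB

7.28 TiB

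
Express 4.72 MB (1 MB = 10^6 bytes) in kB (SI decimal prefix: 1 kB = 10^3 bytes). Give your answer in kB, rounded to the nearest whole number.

4,720 kB

4.72 MB = 4.72 × 10^6 bytes = 4,720,000 bytes
1 kB = 10^3 bytes = 1,000 bytes
4,720,000 / 1,000 = 4,720 kB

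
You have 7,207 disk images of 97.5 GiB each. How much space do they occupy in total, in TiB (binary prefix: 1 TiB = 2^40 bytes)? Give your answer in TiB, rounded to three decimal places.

686.213 TiB

Total = 7,207 × 97.5 GiB = 702682.5 GiB
= 702682.5 × 1,073,741,824 bytes = 754,499,589,242,880 bytes
1 TiB = 1,099,511,627,776 bytes
754,499,589,242,880 / 1,099,511,627,776 = 686.213 TiB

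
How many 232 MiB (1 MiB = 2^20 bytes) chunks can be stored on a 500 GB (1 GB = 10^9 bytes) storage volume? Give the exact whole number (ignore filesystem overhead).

2,055

Capacity: 500 GB = 500,000,000,000 bytes
Per item: 232 MiB = 243,269,632 bytes
⌊500,000,000,000 / 243,269,632⌋ = 2,055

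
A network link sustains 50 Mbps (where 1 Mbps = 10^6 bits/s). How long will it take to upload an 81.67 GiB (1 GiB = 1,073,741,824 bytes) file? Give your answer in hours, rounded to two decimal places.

81.67 GiB = 87,692,494,766.08 bytes = 701,539,958,128.64 bits
50 Mbps = 50,000,000 bits/s
time = 701,539,958,128.64 / 50,000,000 = 14,030.7992 s
14,030.7992 s / 3600 = 3.90 hours

3.90 hours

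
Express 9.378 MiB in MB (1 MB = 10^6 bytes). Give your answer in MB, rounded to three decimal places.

9.834 MB

9.378 MiB = 9.378 × 2^20 bytes = 9,833,545.728 bytes
1 MB = 1,000,000 bytes
9,833,545.728 / 1,000,000 = 9.834 MB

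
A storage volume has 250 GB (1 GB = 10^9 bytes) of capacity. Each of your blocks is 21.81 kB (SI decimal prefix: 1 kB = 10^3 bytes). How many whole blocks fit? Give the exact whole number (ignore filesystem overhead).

11,462,631

Capacity: 250 GB = 250,000,000,000 bytes
Per item: 21.81 kB = 21,810 bytes
⌊250,000,000,000 / 21,810⌋ = 11,462,631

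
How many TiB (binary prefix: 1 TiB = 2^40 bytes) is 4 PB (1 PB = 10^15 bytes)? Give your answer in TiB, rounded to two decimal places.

3,637.98 TiB

4 PB × 1,000,000,000,000,000 bytes/PB = 4,000,000,000,000,000 bytes
1 TiB = 1,099,511,627,776 bytes
4,000,000,000,000,000 / 1,099,511,627,776 = 3,637.98 TiB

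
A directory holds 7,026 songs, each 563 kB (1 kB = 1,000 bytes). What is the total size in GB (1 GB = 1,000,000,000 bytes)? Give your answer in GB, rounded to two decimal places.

3.96 GB

Total = 7,026 × 563 kB = 3,955,638 kB
= 3,955,638 × 1,000 bytes = 3,955,638,000 bytes
1 GB = 1,000,000,000 bytes
3,955,638,000 / 1,000,000,000 = 3.96 GB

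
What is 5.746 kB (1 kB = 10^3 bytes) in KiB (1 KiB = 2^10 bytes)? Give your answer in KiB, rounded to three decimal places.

5.611 KiB

5.746 kB × 1,000 bytes/kB = 5,746 bytes
1 KiB = 2^10 bytes = 1,024 bytes
5,746 / 1,024 = 5.611 KiB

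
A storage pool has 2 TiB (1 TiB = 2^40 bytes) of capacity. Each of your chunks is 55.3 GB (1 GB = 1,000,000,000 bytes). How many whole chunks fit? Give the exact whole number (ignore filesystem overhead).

39

Capacity: 2 TiB = 2,199,023,255,552 bytes
Per item: 55.3 GB = 55,300,000,000 bytes
⌊2,199,023,255,552 / 55,300,000,000⌋ = 39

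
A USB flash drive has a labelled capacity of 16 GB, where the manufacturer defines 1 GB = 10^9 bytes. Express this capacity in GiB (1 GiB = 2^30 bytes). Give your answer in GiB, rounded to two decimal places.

14.90 GiB

16 GB = 16 × 10^9 bytes = 16,000,000,000 bytes
1 GiB = 2^30 bytes = 1,073,741,824 bytes
16,000,000,000 / 1,073,741,824 = 14.90 GiB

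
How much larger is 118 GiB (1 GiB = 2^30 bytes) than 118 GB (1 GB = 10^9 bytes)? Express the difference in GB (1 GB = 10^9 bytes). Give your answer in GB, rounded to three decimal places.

8.702 GB

118 GiB = 118 × 1,073,741,824 = 126,701,535,232 bytes
118 GB = 118 × 1,000,000,000 = 118,000,000,000 bytes
difference = 8,701,535,232 bytes
8,701,535,232 / 1,000,000,000 = 8.702 GB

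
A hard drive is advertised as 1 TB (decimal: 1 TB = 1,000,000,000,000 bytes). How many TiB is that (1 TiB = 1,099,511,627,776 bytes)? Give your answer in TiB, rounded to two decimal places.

0.91 TiB

1 TB × 1,000,000,000,000 bytes/TB = 1,000,000,000,000 bytes
1 TiB = 2^40 bytes = 1,099,511,627,776 bytes
1,000,000,000,000 / 1,099,511,627,776 = 0.91 TiB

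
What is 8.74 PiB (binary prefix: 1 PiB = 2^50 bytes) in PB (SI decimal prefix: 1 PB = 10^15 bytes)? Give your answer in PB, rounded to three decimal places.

8.74 PiB = 8.74 × 2^50 bytes = 9,840,365,185,804,533.76 bytes
1 PB = 1,000,000,000,000,000 bytes
9,840,365,185,804,533.76 / 1,000,000,000,000,000 = 9.840 PB

9.840 PB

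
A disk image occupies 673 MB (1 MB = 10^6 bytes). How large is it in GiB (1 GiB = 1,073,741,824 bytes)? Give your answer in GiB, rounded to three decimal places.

673 MB × 1,000,000 bytes/MB = 673,000,000 bytes
1 GiB = 2^30 bytes = 1,073,741,824 bytes
673,000,000 / 1,073,741,824 = 0.627 GiB

0.627 GiB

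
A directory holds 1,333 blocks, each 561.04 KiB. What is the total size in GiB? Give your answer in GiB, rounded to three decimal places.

Total = 1,333 × 561.04 KiB = 747866.32 KiB
= 747866.32 × 1,024 bytes = 765,815,111.68 bytes
1 GiB = 1,073,741,824 bytes
765,815,111.68 / 1,073,741,824 = 0.713 GiB

0.713 GiB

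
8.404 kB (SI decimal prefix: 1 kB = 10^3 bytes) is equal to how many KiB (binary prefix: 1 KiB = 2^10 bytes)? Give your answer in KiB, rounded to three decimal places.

8.207 KiB

8.404 kB × 1,000 bytes/kB = 8,404 bytes
1 KiB = 1,024 bytes
8,404 / 1,024 = 8.207 KiB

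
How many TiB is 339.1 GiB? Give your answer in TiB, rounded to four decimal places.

0.3312 TiB

339.1 GiB × 1,073,741,824 bytes/GiB = 364,105,852,518.4 bytes
1 TiB = 2^40 bytes = 1,099,511,627,776 bytes
364,105,852,518.4 / 1,099,511,627,776 = 0.3312 TiB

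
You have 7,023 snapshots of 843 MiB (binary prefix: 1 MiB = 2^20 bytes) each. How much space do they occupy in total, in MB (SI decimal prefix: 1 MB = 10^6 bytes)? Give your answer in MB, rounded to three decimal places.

6,207,977.816 MB

Total = 7,023 × 843 MiB = 5,920,389 MiB
= 5,920,389 × 1,048,576 bytes = 6,207,977,816,064 bytes
1 MB = 1,000,000 bytes
6,207,977,816,064 / 1,000,000 = 6,207,977.816 MB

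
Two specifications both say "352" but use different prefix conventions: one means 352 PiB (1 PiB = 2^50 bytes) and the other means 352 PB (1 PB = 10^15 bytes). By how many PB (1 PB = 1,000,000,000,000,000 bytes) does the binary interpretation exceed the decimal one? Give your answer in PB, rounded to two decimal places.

352 PiB = 352 × 1,125,899,906,842,624 = 396,316,767,208,603,648 bytes
352 PB = 352 × 1,000,000,000,000,000 = 352,000,000,000,000,000 bytes
difference = 44,316,767,208,603,648 bytes
44,316,767,208,603,648 / 1,000,000,000,000,000 = 44.32 PB

44.32 PB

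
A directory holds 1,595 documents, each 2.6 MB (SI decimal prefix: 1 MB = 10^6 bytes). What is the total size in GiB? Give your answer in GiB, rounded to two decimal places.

3.86 GiB

Total = 1,595 × 2.6 MB = 4147 MB
= 4147 × 1,000,000 bytes = 4,147,000,000 bytes
1 GiB = 1,073,741,824 bytes
4,147,000,000 / 1,073,741,824 = 3.86 GiB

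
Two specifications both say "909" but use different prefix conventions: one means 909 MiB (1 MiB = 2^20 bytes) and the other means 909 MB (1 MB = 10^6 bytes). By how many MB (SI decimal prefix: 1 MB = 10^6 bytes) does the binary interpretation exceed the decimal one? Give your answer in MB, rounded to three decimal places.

909 MiB = 909 × 1,048,576 = 953,155,584 bytes
909 MB = 909 × 1,000,000 = 909,000,000 bytes
difference = 44,155,584 bytes
44,155,584 / 1,000,000 = 44.156 MB

44.156 MB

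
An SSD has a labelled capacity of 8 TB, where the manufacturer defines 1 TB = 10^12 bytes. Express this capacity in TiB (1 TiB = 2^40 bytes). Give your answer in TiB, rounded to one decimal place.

7.3 TiB

8 TB = 8 × 10^12 bytes = 8,000,000,000,000 bytes
1 TiB = 2^40 bytes = 1,099,511,627,776 bytes
8,000,000,000,000 / 1,099,511,627,776 = 7.3 TiB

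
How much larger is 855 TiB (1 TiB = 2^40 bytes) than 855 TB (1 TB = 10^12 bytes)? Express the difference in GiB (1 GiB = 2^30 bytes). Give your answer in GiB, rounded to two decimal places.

855 TiB = 855 × 1,099,511,627,776 = 940,082,441,748,480 bytes
855 TB = 855 × 1,000,000,000,000 = 855,000,000,000,000 bytes
difference = 85,082,441,748,480 bytes
85,082,441,748,480 / 1,073,741,824 = 79,239.20 GiB

79,239.20 GiB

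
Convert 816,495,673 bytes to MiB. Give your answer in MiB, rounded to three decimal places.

816,495,673 bytes given.
1 MiB = 1,048,576 bytes
816,495,673 / 1,048,576 = 778.671 MiB

778.671 MiB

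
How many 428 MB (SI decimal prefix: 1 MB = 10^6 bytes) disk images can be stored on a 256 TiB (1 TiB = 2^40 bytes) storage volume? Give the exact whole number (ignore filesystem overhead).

657,651

Capacity: 256 TiB = 281,474,976,710,656 bytes
Per item: 428 MB = 428,000,000 bytes
⌊281,474,976,710,656 / 428,000,000⌋ = 657,651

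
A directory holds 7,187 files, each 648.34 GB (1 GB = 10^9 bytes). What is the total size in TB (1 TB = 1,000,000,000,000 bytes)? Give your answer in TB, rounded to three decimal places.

Total = 7,187 × 648.34 GB = 4659619.58 GB
= 4659619.58 × 1,000,000,000 bytes = 4,659,619,580,000,000 bytes
1 TB = 1,000,000,000,000 bytes
4,659,619,580,000,000 / 1,000,000,000,000 = 4,659.620 TB

4,659.620 TB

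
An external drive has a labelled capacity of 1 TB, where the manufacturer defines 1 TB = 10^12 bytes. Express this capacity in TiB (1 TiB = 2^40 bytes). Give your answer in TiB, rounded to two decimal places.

1 TB × 1,000,000,000,000 bytes/TB = 1,000,000,000,000 bytes
1 TiB = 1,099,511,627,776 bytes
1,000,000,000,000 / 1,099,511,627,776 = 0.91 TiB

0.91 TiB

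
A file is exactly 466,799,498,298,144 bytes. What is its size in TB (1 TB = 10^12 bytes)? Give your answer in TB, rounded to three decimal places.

466,799,498,298,144 bytes given.
1 TB = 10^12 bytes = 1,000,000,000,000 bytes
466,799,498,298,144 / 1,000,000,000,000 = 466.799 TB

466.799 TB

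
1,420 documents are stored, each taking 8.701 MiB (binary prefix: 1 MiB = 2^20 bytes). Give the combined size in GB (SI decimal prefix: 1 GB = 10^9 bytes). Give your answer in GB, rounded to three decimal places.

12.956 GB

Total = 1,420 × 8.701 MiB = 12355.42 MiB
= 12355.42 × 1,048,576 bytes = 12,955,596,881.92 bytes
1 GB = 1,000,000,000 bytes
12,955,596,881.92 / 1,000,000,000 = 12.956 GB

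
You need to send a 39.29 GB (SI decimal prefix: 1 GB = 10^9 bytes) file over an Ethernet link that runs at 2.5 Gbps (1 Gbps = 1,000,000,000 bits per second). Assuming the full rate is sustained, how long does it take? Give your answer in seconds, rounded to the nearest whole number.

39.29 GB = 39,290,000,000 bytes = 314,320,000,000 bits
2.5 Gbps = 2,500,000,000 bits/s
time = 314,320,000,000 / 2,500,000,000 = 126 s

126 seconds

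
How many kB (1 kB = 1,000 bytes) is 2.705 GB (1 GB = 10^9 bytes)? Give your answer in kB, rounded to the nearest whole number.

2.705 GB = 2.705 × 10^9 bytes = 2,705,000,000 bytes
1 kB = 1,000 bytes
2,705,000,000 / 1,000 = 2,705,000 kB

2,705,000 kB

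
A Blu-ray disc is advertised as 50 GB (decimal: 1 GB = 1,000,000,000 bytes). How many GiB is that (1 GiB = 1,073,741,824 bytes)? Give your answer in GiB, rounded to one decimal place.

46.6 GiB

50 GB = 50 × 10^9 bytes = 50,000,000,000 bytes
1 GiB = 1,073,741,824 bytes
50,000,000,000 / 1,073,741,824 = 46.6 GiB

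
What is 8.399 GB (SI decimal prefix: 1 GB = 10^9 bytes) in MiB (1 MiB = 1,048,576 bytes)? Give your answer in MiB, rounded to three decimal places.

8,009.911 MiB

8.399 GB = 8.399 × 10^9 bytes = 8,399,000,000 bytes
1 MiB = 2^20 bytes = 1,048,576 bytes
8,399,000,000 / 1,048,576 = 8,009.911 MiB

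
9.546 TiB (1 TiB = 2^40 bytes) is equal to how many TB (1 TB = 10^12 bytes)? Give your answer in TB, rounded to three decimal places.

9.546 TiB = 9.546 × 2^40 bytes = 10,495,937,998,749.696 bytes
1 TB = 1,000,000,000,000 bytes
10,495,937,998,749.696 / 1,000,000,000,000 = 10.496 TB

10.496 TB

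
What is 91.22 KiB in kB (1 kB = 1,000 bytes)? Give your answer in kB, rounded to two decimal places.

93.41 kB

91.22 KiB × 1,024 bytes/KiB = 93,409.28 bytes
1 kB = 10^3 bytes = 1,000 bytes
93,409.28 / 1,000 = 93.41 kB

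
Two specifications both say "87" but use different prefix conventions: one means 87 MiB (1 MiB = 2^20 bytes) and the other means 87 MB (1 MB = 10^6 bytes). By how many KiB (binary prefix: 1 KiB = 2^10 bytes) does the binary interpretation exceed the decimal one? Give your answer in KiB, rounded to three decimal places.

87 MiB = 87 × 1,048,576 = 91,226,112 bytes
87 MB = 87 × 1,000,000 = 87,000,000 bytes
difference = 4,226,112 bytes
4,226,112 / 1,024 = 4,127.063 KiB

4,127.063 KiB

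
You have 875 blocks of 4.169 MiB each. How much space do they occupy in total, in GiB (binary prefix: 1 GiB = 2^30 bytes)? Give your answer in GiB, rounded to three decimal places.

Total = 875 × 4.169 MiB = 3647.875 MiB
= 3647.875 × 1,048,576 bytes = 3,825,074,176 bytes
1 GiB = 1,073,741,824 bytes
3,825,074,176 / 1,073,741,824 = 3.562 GiB

3.562 GiB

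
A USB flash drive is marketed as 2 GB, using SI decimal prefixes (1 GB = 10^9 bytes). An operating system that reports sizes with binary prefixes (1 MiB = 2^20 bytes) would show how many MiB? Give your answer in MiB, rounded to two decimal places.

2 GB × 1,000,000,000 bytes/GB = 2,000,000,000 bytes
1 MiB = 1,048,576 bytes
2,000,000,000 / 1,048,576 = 1,907.35 MiB

1,907.35 MiB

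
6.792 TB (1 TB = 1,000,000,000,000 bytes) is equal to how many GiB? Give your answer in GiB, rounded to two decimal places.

6,325.54 GiB

6.792 TB = 6.792 × 10^12 bytes = 6,792,000,000,000 bytes
1 GiB = 2^30 bytes = 1,073,741,824 bytes
6,792,000,000,000 / 1,073,741,824 = 6,325.54 GiB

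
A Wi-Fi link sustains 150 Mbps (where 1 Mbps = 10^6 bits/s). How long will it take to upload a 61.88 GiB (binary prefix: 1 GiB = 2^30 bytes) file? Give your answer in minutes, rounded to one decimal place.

61.88 GiB = 66,443,144,069.12 bytes = 531,545,152,552.96 bits
150 Mbps = 150,000,000 bits/s
time = 531,545,152,552.96 / 150,000,000 = 3,543.63 s
3,543.63 s / 60 = 59.1 minutes

59.1 minutes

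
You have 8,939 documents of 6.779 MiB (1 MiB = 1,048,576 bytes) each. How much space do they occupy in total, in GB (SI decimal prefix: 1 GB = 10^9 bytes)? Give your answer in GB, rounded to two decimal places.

Total = 8,939 × 6.779 MiB = 60597.481 MiB
= 60597.481 × 1,048,576 bytes = 63,541,064,237.056 bytes
1 GB = 1,000,000,000 bytes
63,541,064,237.056 / 1,000,000,000 = 63.54 GB

63.54 GB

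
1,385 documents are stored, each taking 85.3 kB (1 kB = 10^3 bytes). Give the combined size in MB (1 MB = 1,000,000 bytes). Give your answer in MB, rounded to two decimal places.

118.14 MB

Total = 1,385 × 85.3 kB = 118140.5 kB
= 118140.5 × 1,000 bytes = 118,140,500 bytes
1 MB = 1,000,000 bytes
118,140,500 / 1,000,000 = 118.14 MB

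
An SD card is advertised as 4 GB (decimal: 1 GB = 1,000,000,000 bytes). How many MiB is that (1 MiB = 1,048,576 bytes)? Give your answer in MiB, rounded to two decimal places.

3,814.70 MiB

4 GB = 4 × 10^9 bytes = 4,000,000,000 bytes
1 MiB = 2^20 bytes = 1,048,576 bytes
4,000,000,000 / 1,048,576 = 3,814.70 MiB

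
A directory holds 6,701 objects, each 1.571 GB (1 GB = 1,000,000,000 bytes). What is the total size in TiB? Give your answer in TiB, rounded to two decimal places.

Total = 6,701 × 1.571 GB = 10527.271 GB
= 10527.271 × 1,000,000,000 bytes = 10,527,271,000,000 bytes
1 TiB = 1,099,511,627,776 bytes
10,527,271,000,000 / 1,099,511,627,776 = 9.57 TiB

9.57 TiB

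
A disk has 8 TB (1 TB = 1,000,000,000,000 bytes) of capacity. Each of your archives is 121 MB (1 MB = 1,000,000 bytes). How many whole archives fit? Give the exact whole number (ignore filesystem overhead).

Capacity: 8 TB = 8,000,000,000,000 bytes
Per item: 121 MB = 121,000,000 bytes
⌊8,000,000,000,000 / 121,000,000⌋ = 66,115

66,115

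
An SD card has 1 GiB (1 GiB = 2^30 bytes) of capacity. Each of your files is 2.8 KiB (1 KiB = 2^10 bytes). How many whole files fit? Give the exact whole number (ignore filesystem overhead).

Capacity: 1 GiB = 1,073,741,824 bytes
Per item: 2.8 KiB = 2,867.2 bytes
⌊1,073,741,824 / 2,867.2⌋ = 374,491

374,491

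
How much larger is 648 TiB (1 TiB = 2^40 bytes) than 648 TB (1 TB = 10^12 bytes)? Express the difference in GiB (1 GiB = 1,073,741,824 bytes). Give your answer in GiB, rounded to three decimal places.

60,054.972 GiB

648 TiB = 648 × 1,099,511,627,776 = 712,483,534,798,848 bytes
648 TB = 648 × 1,000,000,000,000 = 648,000,000,000,000 bytes
difference = 64,483,534,798,848 bytes
64,483,534,798,848 / 1,073,741,824 = 60,054.972 GiB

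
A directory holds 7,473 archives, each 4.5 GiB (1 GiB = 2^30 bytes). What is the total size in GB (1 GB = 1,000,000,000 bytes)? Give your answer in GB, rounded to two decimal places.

36,108.33 GB

Total = 7,473 × 4.5 GiB = 33628.5 GiB
= 33628.5 × 1,073,741,824 bytes = 36,108,326,928,384 bytes
1 GB = 1,000,000,000 bytes
36,108,326,928,384 / 1,000,000,000 = 36,108.33 GB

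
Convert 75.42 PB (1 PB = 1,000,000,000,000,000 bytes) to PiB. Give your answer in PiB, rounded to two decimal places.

75.42 PB = 75.42 × 10^15 bytes = 75,420,000,000,000,000 bytes
1 PiB = 1,125,899,906,842,624 bytes
75,420,000,000,000,000 / 1,125,899,906,842,624 = 66.99 PiB

66.99 PiB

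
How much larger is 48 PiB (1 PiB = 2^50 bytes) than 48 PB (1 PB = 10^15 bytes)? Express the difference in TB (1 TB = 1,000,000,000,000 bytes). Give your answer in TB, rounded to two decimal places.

48 PiB = 48 × 1,125,899,906,842,624 = 54,043,195,528,445,952 bytes
48 PB = 48 × 1,000,000,000,000,000 = 48,000,000,000,000,000 bytes
difference = 6,043,195,528,445,952 bytes
6,043,195,528,445,952 / 1,000,000,000,000 = 6,043.20 TB

6,043.20 TB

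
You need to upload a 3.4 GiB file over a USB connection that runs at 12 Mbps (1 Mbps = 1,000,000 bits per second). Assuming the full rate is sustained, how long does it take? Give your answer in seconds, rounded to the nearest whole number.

3.4 GiB = 3,650,722,201.6 bytes = 29,205,777,612.8 bits
12 Mbps = 12,000,000 bits/s
time = 29,205,777,612.8 / 12,000,000 = 2,434 s

2,434 seconds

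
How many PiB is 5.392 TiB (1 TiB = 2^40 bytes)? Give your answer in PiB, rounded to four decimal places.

5.392 TiB = 5.392 × 2^40 bytes = 5,928,566,696,968.192 bytes
1 PiB = 1,125,899,906,842,624 bytes
5,928,566,696,968.192 / 1,125,899,906,842,624 = 0.0053 PiB

0.0053 PiB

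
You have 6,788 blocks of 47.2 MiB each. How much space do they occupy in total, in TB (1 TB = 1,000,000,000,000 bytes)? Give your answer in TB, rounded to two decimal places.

Total = 6,788 × 47.2 MiB = 320393.6 MiB
= 320393.6 × 1,048,576 bytes = 335,957,039,513.6 bytes
1 TB = 1,000,000,000,000 bytes
335,957,039,513.6 / 1,000,000,000,000 = 0.34 TB

0.34 TB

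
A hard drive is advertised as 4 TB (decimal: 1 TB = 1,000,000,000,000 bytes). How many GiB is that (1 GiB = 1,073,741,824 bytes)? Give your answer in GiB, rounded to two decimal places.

3,725.29 GiB

4 TB × 1,000,000,000,000 bytes/TB = 4,000,000,000,000 bytes
1 GiB = 2^30 bytes = 1,073,741,824 bytes
4,000,000,000,000 / 1,073,741,824 = 3,725.29 GiB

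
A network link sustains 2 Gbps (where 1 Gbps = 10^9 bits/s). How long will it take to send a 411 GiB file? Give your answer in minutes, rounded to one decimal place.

411 GiB = 441,307,889,664 bytes = 3,530,463,117,312 bits
2 Gbps = 2,000,000,000 bits/s
time = 3,530,463,117,312 / 2,000,000,000 = 1,765.23 s
1,765.23 s / 60 = 29.4 minutes

29.4 minutes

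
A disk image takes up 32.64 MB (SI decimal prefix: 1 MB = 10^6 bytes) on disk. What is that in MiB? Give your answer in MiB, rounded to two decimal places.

31.13 MiB

32.64 MB = 32.64 × 10^6 bytes = 32,640,000 bytes
1 MiB = 2^20 bytes = 1,048,576 bytes
32,640,000 / 1,048,576 = 31.13 MiB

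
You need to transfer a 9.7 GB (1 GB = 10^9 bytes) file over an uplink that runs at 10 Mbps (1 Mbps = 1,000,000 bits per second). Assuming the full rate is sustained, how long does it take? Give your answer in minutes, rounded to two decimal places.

129.33 minutes

9.7 GB = 9,700,000,000 bytes = 77,600,000,000 bits
10 Mbps = 10,000,000 bits/s
time = 77,600,000,000 / 10,000,000 = 7,760.000 s
7,760.000 s / 60 = 129.33 minutes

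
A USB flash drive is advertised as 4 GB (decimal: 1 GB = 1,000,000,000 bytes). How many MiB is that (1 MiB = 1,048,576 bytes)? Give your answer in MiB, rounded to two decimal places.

4 GB × 1,000,000,000 bytes/GB = 4,000,000,000 bytes
1 MiB = 2^20 bytes = 1,048,576 bytes
4,000,000,000 / 1,048,576 = 3,814.70 MiB

3,814.70 MiB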